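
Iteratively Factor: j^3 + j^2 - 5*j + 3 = (j - 1)*(j^2 + 2*j - 3) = (j - 1)^2*(j + 3)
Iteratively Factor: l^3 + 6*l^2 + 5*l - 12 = (l + 4)*(l^2 + 2*l - 3) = (l + 3)*(l + 4)*(l - 1)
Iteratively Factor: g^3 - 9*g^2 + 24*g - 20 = (g - 2)*(g^2 - 7*g + 10) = (g - 5)*(g - 2)*(g - 2)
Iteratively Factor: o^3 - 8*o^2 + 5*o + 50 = (o - 5)*(o^2 - 3*o - 10) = (o - 5)^2*(o + 2)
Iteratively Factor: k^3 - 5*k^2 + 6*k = (k - 2)*(k^2 - 3*k) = (k - 3)*(k - 2)*(k)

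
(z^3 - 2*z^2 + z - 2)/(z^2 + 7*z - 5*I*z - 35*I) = (z^3 - 2*z^2 + z - 2)/(z^2 + z*(7 - 5*I) - 35*I)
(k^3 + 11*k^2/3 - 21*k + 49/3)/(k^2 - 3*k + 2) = (3*k^2 + 14*k - 49)/(3*(k - 2))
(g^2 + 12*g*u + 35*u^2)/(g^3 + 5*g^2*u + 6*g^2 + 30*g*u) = (g + 7*u)/(g*(g + 6))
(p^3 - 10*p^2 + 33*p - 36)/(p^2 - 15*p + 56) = (p^3 - 10*p^2 + 33*p - 36)/(p^2 - 15*p + 56)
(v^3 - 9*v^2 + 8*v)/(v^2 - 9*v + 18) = v*(v^2 - 9*v + 8)/(v^2 - 9*v + 18)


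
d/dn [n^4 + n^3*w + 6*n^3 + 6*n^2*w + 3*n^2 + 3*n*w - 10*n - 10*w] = 4*n^3 + 3*n^2*w + 18*n^2 + 12*n*w + 6*n + 3*w - 10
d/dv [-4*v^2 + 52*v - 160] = 52 - 8*v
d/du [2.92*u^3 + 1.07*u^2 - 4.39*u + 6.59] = 8.76*u^2 + 2.14*u - 4.39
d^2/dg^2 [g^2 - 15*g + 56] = 2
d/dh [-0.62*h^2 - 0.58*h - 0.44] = -1.24*h - 0.58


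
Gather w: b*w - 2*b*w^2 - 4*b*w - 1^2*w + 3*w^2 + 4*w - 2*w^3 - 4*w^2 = -2*w^3 + w^2*(-2*b - 1) + w*(3 - 3*b)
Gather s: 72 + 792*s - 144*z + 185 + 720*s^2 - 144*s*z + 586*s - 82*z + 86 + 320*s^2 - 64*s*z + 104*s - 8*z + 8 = 1040*s^2 + s*(1482 - 208*z) - 234*z + 351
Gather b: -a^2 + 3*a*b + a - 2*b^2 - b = -a^2 + a - 2*b^2 + b*(3*a - 1)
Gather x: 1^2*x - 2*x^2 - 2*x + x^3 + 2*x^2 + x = x^3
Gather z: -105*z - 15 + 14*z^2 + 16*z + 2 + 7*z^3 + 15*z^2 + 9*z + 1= 7*z^3 + 29*z^2 - 80*z - 12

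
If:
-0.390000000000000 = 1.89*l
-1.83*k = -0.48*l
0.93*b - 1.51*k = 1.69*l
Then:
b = -0.46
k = -0.05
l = -0.21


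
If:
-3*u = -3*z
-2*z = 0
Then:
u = 0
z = 0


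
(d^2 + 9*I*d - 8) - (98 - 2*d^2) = 3*d^2 + 9*I*d - 106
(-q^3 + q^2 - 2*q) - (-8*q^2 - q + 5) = -q^3 + 9*q^2 - q - 5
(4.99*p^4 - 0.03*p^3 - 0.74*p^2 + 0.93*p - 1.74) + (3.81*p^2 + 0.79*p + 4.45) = 4.99*p^4 - 0.03*p^3 + 3.07*p^2 + 1.72*p + 2.71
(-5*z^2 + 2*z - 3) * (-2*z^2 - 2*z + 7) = 10*z^4 + 6*z^3 - 33*z^2 + 20*z - 21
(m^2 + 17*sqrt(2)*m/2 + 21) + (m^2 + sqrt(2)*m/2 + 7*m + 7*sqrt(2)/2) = 2*m^2 + 7*m + 9*sqrt(2)*m + 7*sqrt(2)/2 + 21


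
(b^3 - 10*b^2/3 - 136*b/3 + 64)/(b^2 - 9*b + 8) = (b^2 + 14*b/3 - 8)/(b - 1)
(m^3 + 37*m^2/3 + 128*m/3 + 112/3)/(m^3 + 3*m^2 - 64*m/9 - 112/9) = 3*(m + 7)/(3*m - 7)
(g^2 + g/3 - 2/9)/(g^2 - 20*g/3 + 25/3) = (9*g^2 + 3*g - 2)/(3*(3*g^2 - 20*g + 25))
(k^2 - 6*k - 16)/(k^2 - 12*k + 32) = (k + 2)/(k - 4)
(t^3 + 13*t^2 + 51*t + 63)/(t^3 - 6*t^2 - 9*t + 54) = (t^2 + 10*t + 21)/(t^2 - 9*t + 18)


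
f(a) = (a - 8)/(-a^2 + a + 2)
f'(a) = (a - 8)*(2*a - 1)/(-a^2 + a + 2)^2 + 1/(-a^2 + a + 2)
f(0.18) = -3.64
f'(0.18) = 1.55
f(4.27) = 0.31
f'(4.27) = -0.28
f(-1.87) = 2.93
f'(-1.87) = 3.83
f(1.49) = -5.13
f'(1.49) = -7.21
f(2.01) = 199.00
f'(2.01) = -19999.67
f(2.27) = 6.49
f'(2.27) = -27.15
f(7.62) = 0.01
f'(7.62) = -0.02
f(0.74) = -3.31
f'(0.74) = -0.27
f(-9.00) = 0.19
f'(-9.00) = 0.03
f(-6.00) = 0.35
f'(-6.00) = 0.09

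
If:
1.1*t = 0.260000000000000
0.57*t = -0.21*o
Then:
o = -0.64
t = 0.24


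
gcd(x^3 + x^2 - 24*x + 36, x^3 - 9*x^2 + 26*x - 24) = x^2 - 5*x + 6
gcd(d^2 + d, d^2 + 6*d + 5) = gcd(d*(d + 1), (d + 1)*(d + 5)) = d + 1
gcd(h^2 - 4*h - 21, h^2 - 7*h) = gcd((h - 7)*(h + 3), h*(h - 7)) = h - 7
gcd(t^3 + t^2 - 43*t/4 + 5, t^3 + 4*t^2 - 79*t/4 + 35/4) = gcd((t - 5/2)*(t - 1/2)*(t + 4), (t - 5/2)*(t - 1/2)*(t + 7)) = t^2 - 3*t + 5/4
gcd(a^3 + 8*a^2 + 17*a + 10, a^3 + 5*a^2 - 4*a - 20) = a^2 + 7*a + 10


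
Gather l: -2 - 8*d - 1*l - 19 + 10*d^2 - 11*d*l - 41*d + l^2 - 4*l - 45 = 10*d^2 - 49*d + l^2 + l*(-11*d - 5) - 66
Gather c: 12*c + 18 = 12*c + 18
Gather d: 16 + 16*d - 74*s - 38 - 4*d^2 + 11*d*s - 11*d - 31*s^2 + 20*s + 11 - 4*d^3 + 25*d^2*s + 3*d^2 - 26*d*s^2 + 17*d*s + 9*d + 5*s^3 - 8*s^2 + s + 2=-4*d^3 + d^2*(25*s - 1) + d*(-26*s^2 + 28*s + 14) + 5*s^3 - 39*s^2 - 53*s - 9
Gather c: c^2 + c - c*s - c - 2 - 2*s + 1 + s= c^2 - c*s - s - 1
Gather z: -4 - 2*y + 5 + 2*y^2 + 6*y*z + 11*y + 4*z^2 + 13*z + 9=2*y^2 + 9*y + 4*z^2 + z*(6*y + 13) + 10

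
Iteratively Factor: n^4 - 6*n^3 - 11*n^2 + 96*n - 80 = (n - 1)*(n^3 - 5*n^2 - 16*n + 80) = (n - 5)*(n - 1)*(n^2 - 16) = (n - 5)*(n - 1)*(n + 4)*(n - 4)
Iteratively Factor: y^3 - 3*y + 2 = (y + 2)*(y^2 - 2*y + 1) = (y - 1)*(y + 2)*(y - 1)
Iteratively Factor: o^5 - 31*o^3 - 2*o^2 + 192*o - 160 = (o + 4)*(o^4 - 4*o^3 - 15*o^2 + 58*o - 40) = (o - 5)*(o + 4)*(o^3 + o^2 - 10*o + 8) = (o - 5)*(o + 4)^2*(o^2 - 3*o + 2) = (o - 5)*(o - 1)*(o + 4)^2*(o - 2)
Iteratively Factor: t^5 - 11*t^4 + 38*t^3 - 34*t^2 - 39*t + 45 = (t + 1)*(t^4 - 12*t^3 + 50*t^2 - 84*t + 45) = (t - 3)*(t + 1)*(t^3 - 9*t^2 + 23*t - 15) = (t - 3)^2*(t + 1)*(t^2 - 6*t + 5) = (t - 5)*(t - 3)^2*(t + 1)*(t - 1)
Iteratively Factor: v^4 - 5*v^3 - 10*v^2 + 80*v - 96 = (v - 4)*(v^3 - v^2 - 14*v + 24) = (v - 4)*(v + 4)*(v^2 - 5*v + 6) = (v - 4)*(v - 2)*(v + 4)*(v - 3)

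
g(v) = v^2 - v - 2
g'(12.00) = 23.00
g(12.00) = 130.00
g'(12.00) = 23.00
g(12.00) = 130.00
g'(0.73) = 0.46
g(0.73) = -2.20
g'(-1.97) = -4.94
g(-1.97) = 3.85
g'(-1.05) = -3.10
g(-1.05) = 0.15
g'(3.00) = 5.00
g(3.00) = 4.00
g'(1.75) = 2.50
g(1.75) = -0.69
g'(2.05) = 3.10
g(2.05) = 0.15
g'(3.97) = 6.94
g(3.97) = 9.79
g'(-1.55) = -4.10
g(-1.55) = 1.95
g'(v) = 2*v - 1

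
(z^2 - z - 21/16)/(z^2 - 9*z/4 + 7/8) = (4*z + 3)/(2*(2*z - 1))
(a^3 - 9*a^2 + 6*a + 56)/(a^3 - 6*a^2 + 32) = (a - 7)/(a - 4)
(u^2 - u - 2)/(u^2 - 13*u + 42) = (u^2 - u - 2)/(u^2 - 13*u + 42)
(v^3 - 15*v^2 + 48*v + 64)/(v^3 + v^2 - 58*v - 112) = (v^2 - 7*v - 8)/(v^2 + 9*v + 14)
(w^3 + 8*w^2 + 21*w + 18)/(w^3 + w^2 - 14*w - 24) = (w + 3)/(w - 4)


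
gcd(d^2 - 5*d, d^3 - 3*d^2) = d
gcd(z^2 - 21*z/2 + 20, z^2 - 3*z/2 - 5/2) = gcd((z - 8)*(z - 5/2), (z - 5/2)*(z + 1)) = z - 5/2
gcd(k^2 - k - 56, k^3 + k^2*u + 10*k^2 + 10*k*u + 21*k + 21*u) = k + 7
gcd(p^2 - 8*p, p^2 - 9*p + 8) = p - 8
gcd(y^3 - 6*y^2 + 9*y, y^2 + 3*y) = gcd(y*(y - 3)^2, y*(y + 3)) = y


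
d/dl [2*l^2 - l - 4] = 4*l - 1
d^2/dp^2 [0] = 0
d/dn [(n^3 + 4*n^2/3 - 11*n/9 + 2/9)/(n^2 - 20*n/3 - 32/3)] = (27*n^4 - 360*n^3 - 1071*n^2 - 780*n + 392)/(3*(9*n^4 - 120*n^3 + 208*n^2 + 1280*n + 1024))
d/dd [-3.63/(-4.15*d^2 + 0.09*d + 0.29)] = (0.3267 - 30.129*d)/(-4.15*d^2 + 0.09*d + 0.29)^2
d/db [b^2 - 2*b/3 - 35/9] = 2*b - 2/3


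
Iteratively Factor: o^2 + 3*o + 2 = (o + 2)*(o + 1)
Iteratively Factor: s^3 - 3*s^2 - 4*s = (s)*(s^2 - 3*s - 4) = s*(s - 4)*(s + 1)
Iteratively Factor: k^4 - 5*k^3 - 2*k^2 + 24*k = (k + 2)*(k^3 - 7*k^2 + 12*k) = k*(k + 2)*(k^2 - 7*k + 12) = k*(k - 4)*(k + 2)*(k - 3)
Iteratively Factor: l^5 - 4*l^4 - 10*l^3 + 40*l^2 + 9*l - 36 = (l + 1)*(l^4 - 5*l^3 - 5*l^2 + 45*l - 36) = (l - 4)*(l + 1)*(l^3 - l^2 - 9*l + 9) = (l - 4)*(l - 1)*(l + 1)*(l^2 - 9) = (l - 4)*(l - 3)*(l - 1)*(l + 1)*(l + 3)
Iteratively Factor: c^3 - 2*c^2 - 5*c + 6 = (c - 3)*(c^2 + c - 2) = (c - 3)*(c + 2)*(c - 1)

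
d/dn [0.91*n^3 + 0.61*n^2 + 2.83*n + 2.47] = 2.73*n^2 + 1.22*n + 2.83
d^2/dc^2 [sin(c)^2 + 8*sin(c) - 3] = -8*sin(c) + 2*cos(2*c)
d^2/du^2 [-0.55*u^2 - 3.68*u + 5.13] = -1.10000000000000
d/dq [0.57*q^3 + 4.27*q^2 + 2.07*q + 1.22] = 1.71*q^2 + 8.54*q + 2.07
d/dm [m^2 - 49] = 2*m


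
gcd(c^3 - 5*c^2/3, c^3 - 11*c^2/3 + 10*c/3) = c^2 - 5*c/3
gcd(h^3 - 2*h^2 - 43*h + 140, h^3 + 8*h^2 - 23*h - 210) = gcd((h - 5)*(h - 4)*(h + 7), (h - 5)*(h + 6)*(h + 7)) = h^2 + 2*h - 35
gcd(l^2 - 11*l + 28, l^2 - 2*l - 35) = l - 7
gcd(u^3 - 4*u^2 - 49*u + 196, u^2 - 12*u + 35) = u - 7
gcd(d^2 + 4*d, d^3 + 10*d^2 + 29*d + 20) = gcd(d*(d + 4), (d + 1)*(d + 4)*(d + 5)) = d + 4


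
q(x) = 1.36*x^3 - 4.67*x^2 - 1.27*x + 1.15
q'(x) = 4.08*x^2 - 9.34*x - 1.27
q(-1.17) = -5.94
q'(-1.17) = 15.24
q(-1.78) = -19.06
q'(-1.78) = 28.28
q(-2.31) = -37.60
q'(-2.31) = 42.08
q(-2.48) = -45.17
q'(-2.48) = 46.99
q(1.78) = -8.24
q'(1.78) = -4.97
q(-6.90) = -659.20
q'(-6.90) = 257.42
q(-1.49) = -11.82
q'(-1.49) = 21.70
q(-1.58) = -13.87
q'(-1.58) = 23.67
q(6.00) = 119.17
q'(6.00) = 89.57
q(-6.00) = -453.11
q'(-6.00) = 201.65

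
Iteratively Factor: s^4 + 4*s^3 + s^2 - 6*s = (s + 2)*(s^3 + 2*s^2 - 3*s) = (s - 1)*(s + 2)*(s^2 + 3*s) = s*(s - 1)*(s + 2)*(s + 3)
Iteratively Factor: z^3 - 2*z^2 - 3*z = (z - 3)*(z^2 + z) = z*(z - 3)*(z + 1)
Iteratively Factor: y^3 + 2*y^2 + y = (y + 1)*(y^2 + y) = (y + 1)^2*(y)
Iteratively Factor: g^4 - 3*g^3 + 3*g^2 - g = (g - 1)*(g^3 - 2*g^2 + g) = (g - 1)^2*(g^2 - g) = (g - 1)^3*(g)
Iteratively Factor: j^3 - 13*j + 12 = (j - 3)*(j^2 + 3*j - 4) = (j - 3)*(j + 4)*(j - 1)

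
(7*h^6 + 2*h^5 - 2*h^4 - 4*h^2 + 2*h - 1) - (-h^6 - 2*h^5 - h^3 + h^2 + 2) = 8*h^6 + 4*h^5 - 2*h^4 + h^3 - 5*h^2 + 2*h - 3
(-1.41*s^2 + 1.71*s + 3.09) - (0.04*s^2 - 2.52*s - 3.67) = -1.45*s^2 + 4.23*s + 6.76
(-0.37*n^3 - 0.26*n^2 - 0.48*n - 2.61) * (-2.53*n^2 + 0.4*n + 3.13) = 0.9361*n^5 + 0.5098*n^4 - 0.0477000000000001*n^3 + 5.5975*n^2 - 2.5464*n - 8.1693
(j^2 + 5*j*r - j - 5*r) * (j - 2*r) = j^3 + 3*j^2*r - j^2 - 10*j*r^2 - 3*j*r + 10*r^2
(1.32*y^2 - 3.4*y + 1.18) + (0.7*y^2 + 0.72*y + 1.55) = 2.02*y^2 - 2.68*y + 2.73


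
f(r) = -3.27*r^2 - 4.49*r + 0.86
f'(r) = -6.54*r - 4.49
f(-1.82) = -1.80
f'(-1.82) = 7.41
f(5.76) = -133.49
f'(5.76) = -42.16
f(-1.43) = 0.59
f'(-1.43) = 4.86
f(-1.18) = 1.61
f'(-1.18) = 3.23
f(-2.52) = -8.59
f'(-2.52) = 11.99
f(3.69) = -60.23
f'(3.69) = -28.62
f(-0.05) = 1.08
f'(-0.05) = -4.16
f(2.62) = -33.35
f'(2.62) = -21.62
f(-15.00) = -667.54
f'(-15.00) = 93.61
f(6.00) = -143.80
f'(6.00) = -43.73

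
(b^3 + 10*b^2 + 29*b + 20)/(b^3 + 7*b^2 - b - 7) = (b^2 + 9*b + 20)/(b^2 + 6*b - 7)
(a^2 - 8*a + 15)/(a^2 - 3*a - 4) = (-a^2 + 8*a - 15)/(-a^2 + 3*a + 4)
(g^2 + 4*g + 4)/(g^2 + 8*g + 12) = (g + 2)/(g + 6)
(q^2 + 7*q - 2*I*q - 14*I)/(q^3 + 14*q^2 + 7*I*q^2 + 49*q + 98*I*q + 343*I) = (q - 2*I)/(q^2 + 7*q*(1 + I) + 49*I)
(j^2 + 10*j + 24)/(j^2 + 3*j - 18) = (j + 4)/(j - 3)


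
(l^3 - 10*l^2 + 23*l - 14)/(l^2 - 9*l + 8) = (l^2 - 9*l + 14)/(l - 8)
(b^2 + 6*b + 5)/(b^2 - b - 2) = (b + 5)/(b - 2)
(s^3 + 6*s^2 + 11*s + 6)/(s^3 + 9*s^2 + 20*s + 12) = (s + 3)/(s + 6)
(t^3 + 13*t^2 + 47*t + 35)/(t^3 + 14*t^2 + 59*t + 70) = (t + 1)/(t + 2)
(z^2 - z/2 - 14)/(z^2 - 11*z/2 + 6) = (2*z + 7)/(2*z - 3)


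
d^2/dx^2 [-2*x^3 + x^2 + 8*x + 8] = 2 - 12*x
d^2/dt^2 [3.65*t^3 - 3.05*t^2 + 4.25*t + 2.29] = 21.9*t - 6.1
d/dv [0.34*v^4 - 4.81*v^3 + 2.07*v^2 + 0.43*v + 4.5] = 1.36*v^3 - 14.43*v^2 + 4.14*v + 0.43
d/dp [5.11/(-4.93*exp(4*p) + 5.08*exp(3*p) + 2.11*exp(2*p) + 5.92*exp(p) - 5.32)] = (100.7692*exp(3*p) - 77.8764*exp(2*p) - 21.5642*exp(p) - 30.2512)*exp(p)/(-4.93*exp(4*p) + 5.08*exp(3*p) + 2.11*exp(2*p) + 5.92*exp(p) - 5.32)^2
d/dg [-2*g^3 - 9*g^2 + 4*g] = -6*g^2 - 18*g + 4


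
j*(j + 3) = j^2 + 3*j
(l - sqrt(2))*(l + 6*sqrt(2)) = l^2 + 5*sqrt(2)*l - 12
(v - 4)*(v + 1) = v^2 - 3*v - 4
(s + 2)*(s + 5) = s^2 + 7*s + 10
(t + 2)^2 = t^2 + 4*t + 4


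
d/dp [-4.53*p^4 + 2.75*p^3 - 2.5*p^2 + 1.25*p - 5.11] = -18.12*p^3 + 8.25*p^2 - 5.0*p + 1.25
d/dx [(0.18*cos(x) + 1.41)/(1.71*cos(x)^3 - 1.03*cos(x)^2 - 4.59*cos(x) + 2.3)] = (0.6156*cos(x)^3 + 7.0479*cos(x)^2 - 2.9046*cos(x) - 6.8859)*sin(x)/(2.9241*cos(x)^6 - 3.5226*cos(x)^5 - 14.6369*cos(x)^4 + 17.3214*cos(x)^3 + 16.3301*cos(x)^2 - 21.114*cos(x) + 5.29)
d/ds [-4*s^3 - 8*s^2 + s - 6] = -12*s^2 - 16*s + 1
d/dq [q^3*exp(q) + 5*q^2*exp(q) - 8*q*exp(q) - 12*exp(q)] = (q^3 + 8*q^2 + 2*q - 20)*exp(q)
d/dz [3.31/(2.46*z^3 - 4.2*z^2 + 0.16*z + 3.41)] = (-24.4278*z^2 + 27.804*z - 0.5296)/(2.46*z^3 - 4.2*z^2 + 0.16*z + 3.41)^2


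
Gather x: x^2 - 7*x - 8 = x^2 - 7*x - 8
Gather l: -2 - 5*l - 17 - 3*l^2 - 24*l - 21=-3*l^2 - 29*l - 40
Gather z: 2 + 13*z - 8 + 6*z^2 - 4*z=6*z^2 + 9*z - 6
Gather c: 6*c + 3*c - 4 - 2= 9*c - 6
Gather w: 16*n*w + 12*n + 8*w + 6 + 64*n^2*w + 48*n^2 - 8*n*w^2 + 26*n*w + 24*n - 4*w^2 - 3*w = 48*n^2 + 36*n + w^2*(-8*n - 4) + w*(64*n^2 + 42*n + 5) + 6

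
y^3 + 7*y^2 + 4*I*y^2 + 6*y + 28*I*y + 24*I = (y + 1)*(y + 6)*(y + 4*I)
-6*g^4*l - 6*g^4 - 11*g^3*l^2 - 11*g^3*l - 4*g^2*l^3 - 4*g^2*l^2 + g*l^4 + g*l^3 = (-6*g + l)*(g + l)^2*(g*l + g)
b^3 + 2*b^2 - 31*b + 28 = (b - 4)*(b - 1)*(b + 7)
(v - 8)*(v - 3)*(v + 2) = v^3 - 9*v^2 + 2*v + 48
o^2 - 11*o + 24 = (o - 8)*(o - 3)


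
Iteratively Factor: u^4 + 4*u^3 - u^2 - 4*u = (u + 1)*(u^3 + 3*u^2 - 4*u) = (u + 1)*(u + 4)*(u^2 - u) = (u - 1)*(u + 1)*(u + 4)*(u)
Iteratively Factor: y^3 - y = (y)*(y^2 - 1) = y*(y + 1)*(y - 1)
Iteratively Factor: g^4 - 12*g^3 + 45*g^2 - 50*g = (g - 2)*(g^3 - 10*g^2 + 25*g) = (g - 5)*(g - 2)*(g^2 - 5*g) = g*(g - 5)*(g - 2)*(g - 5)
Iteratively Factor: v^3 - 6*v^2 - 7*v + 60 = (v - 5)*(v^2 - v - 12) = (v - 5)*(v - 4)*(v + 3)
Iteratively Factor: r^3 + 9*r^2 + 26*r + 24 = (r + 2)*(r^2 + 7*r + 12) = (r + 2)*(r + 3)*(r + 4)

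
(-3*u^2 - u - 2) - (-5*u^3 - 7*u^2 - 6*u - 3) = 5*u^3 + 4*u^2 + 5*u + 1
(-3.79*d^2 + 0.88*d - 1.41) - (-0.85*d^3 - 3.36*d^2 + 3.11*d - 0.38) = 0.85*d^3 - 0.43*d^2 - 2.23*d - 1.03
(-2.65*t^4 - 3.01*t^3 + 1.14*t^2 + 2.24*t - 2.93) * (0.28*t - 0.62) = -0.742*t^5 + 0.8002*t^4 + 2.1854*t^3 - 0.0795999999999999*t^2 - 2.2092*t + 1.8166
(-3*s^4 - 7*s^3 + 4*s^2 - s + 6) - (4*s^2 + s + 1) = -3*s^4 - 7*s^3 - 2*s + 5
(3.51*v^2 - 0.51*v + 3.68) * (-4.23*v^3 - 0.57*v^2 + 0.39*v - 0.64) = -14.8473*v^5 + 0.156600000000001*v^4 - 13.9068*v^3 - 4.5429*v^2 + 1.7616*v - 2.3552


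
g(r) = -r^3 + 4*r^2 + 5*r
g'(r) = -3*r^2 + 8*r + 5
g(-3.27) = 61.39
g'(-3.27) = -53.24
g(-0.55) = -1.37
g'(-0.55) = -0.31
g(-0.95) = -0.28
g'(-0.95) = -5.31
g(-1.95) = 12.87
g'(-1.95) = -22.01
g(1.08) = 8.81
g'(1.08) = 10.14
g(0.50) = 3.38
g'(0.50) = 8.25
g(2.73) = 23.12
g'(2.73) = 4.48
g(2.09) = 18.79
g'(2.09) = 8.62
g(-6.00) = 330.00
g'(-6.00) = -151.00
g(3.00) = 24.00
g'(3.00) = 2.00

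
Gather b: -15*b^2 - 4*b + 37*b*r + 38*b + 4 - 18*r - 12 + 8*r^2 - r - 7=-15*b^2 + b*(37*r + 34) + 8*r^2 - 19*r - 15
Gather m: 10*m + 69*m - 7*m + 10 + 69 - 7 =72*m + 72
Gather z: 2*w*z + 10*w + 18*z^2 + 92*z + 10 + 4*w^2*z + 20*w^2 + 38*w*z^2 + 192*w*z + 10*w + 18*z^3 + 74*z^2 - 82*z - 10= 20*w^2 + 20*w + 18*z^3 + z^2*(38*w + 92) + z*(4*w^2 + 194*w + 10)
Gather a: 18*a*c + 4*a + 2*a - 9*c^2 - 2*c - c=a*(18*c + 6) - 9*c^2 - 3*c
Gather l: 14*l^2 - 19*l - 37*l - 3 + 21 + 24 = 14*l^2 - 56*l + 42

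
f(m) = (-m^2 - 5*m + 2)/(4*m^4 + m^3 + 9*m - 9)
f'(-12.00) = 0.00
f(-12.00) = 0.00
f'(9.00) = 0.00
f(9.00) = 0.00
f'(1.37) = 0.55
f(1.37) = -0.34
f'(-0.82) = 0.17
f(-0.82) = -0.36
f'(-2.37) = 0.22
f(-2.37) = 0.10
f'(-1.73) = 13.17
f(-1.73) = 1.26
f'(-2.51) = 0.15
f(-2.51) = 0.07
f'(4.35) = 0.01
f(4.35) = -0.03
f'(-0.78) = 0.15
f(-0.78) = -0.35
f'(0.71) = 27.04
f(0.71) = 1.66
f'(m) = (-2*m - 5)/(4*m^4 + m^3 + 9*m - 9) + (-m^2 - 5*m + 2)*(-16*m^3 - 3*m^2 - 9)/(4*m^4 + m^3 + 9*m - 9)^2 = (-(2*m + 5)*(4*m^4 + m^3 + 9*m - 9) + (m^2 + 5*m - 2)*(16*m^3 + 3*m^2 + 9))/(4*m^4 + m^3 + 9*m - 9)^2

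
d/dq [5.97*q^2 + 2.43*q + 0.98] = 11.94*q + 2.43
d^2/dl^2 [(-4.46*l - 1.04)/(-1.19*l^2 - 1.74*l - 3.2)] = ((2.38*l + 1.74)*(4.46*l + 1.04)*(4.76*l + 3.48) - (31.8444*l + 17.996)*(1.19*l^2 + 1.74*l + 3.2))/(1.19*l^2 + 1.74*l + 3.2)^3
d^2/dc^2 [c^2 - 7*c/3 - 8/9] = 2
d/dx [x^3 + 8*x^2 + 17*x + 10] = 3*x^2 + 16*x + 17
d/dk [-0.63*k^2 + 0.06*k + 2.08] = 0.06 - 1.26*k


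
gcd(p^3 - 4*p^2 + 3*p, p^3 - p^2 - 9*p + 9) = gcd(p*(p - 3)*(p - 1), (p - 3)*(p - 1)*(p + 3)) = p^2 - 4*p + 3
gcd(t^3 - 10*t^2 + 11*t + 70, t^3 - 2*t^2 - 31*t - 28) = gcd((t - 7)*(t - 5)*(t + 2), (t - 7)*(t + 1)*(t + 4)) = t - 7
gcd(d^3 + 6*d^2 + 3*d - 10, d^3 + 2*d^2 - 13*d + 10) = d^2 + 4*d - 5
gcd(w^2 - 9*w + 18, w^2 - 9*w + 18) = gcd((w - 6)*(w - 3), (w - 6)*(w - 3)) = w^2 - 9*w + 18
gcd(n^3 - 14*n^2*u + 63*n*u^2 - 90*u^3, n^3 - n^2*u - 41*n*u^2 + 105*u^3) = n^2 - 8*n*u + 15*u^2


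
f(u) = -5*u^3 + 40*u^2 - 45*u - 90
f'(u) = -15*u^2 + 80*u - 45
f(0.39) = -101.76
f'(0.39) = -16.08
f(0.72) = -103.53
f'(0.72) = 4.82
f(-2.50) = 350.62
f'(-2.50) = -338.75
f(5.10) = 57.64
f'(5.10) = -27.15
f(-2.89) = 494.82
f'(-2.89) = -401.48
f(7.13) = -189.71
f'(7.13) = -237.15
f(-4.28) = 1227.35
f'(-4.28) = -662.18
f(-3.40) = 721.92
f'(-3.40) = -490.40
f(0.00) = -90.00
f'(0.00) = -45.00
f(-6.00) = 2700.00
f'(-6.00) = -1065.00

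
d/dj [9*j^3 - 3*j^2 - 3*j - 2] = 27*j^2 - 6*j - 3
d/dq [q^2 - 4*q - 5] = 2*q - 4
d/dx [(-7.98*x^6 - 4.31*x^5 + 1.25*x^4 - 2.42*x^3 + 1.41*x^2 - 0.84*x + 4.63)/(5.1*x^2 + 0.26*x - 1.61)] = (-162.792*x^7 - 76.317*x^6 + 85.3544*x^5 + 23.3285*x^4 - 9.3084*x^3 + 16.3392*x^2 - 51.7662*x + 0.1486)/(26.01*x^4 + 2.652*x^3 - 16.3544*x^2 - 0.8372*x + 2.5921)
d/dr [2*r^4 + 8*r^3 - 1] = 8*r^2*(r + 3)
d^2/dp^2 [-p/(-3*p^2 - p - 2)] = 2*(p*(6*p + 1)^2 - (9*p + 1)*(3*p^2 + p + 2))/(3*p^2 + p + 2)^3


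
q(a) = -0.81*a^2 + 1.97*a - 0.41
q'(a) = 1.97 - 1.62*a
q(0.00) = -0.41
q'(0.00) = 1.97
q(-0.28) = -1.03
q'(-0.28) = 2.42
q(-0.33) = -1.15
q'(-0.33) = 2.50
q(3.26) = -2.60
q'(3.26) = -3.31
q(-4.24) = -23.32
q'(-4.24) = 8.84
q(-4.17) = -22.71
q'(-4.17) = 8.73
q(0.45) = 0.31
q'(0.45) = 1.24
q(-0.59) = -1.85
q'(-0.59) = 2.93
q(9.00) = -48.29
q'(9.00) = -12.61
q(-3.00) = -13.61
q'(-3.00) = 6.83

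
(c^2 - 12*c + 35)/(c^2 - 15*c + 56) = (c - 5)/(c - 8)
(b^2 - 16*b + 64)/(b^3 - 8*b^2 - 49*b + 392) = (b - 8)/(b^2 - 49)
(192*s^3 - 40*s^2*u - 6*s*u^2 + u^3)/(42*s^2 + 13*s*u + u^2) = (32*s^2 - 12*s*u + u^2)/(7*s + u)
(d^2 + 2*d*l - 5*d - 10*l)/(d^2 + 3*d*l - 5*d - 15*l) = (d + 2*l)/(d + 3*l)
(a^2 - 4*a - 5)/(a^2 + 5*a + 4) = (a - 5)/(a + 4)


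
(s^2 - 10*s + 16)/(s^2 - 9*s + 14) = (s - 8)/(s - 7)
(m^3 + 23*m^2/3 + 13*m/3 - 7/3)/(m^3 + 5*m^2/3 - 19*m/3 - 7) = (3*m^2 + 20*m - 7)/(3*m^2 + 2*m - 21)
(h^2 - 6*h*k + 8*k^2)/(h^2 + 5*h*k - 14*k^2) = (h - 4*k)/(h + 7*k)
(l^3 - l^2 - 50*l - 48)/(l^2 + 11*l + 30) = (l^2 - 7*l - 8)/(l + 5)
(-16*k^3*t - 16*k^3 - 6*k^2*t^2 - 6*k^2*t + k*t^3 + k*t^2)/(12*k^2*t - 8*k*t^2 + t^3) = k*(-16*k^2*t - 16*k^2 - 6*k*t^2 - 6*k*t + t^3 + t^2)/(t*(12*k^2 - 8*k*t + t^2))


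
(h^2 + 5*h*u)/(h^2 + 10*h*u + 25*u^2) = h/(h + 5*u)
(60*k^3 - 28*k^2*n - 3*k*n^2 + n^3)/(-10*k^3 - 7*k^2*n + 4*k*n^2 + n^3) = (-6*k + n)/(k + n)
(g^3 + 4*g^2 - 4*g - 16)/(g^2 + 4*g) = g - 4/g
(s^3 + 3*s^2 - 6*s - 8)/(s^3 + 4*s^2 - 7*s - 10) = (s + 4)/(s + 5)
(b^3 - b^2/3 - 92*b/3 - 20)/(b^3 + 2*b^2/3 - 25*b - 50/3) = (b - 6)/(b - 5)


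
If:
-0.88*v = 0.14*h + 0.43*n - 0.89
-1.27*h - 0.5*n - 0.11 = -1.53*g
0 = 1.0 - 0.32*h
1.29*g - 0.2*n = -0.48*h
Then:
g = -4.62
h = 3.12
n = -22.29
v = 11.41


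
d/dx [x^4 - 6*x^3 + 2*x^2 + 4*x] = 4*x^3 - 18*x^2 + 4*x + 4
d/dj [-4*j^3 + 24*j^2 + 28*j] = -12*j^2 + 48*j + 28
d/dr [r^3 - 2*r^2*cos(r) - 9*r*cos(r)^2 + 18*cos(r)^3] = 2*r^2*sin(r) + 3*r^2 + 9*r*sin(2*r) - 4*r*cos(r) - 54*sin(r)*cos(r)^2 - 9*cos(r)^2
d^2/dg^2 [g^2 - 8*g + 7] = 2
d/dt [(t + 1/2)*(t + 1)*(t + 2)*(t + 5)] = 4*t^3 + 51*t^2/2 + 42*t + 37/2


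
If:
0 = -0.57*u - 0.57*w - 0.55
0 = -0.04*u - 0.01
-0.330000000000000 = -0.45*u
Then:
No Solution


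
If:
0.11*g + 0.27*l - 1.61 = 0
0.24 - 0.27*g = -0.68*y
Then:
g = 2.51851851851852*y + 0.888888888888889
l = 5.60082304526749 - 1.02606310013717*y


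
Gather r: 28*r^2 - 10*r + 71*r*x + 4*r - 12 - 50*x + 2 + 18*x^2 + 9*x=28*r^2 + r*(71*x - 6) + 18*x^2 - 41*x - 10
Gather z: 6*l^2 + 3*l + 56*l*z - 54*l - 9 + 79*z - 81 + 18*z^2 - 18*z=6*l^2 - 51*l + 18*z^2 + z*(56*l + 61) - 90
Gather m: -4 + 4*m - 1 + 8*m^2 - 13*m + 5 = 8*m^2 - 9*m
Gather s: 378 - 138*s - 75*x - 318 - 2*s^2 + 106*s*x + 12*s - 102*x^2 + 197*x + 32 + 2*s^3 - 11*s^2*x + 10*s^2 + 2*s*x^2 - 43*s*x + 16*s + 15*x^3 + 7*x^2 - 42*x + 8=2*s^3 + s^2*(8 - 11*x) + s*(2*x^2 + 63*x - 110) + 15*x^3 - 95*x^2 + 80*x + 100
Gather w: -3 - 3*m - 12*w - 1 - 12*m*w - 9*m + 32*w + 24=-12*m + w*(20 - 12*m) + 20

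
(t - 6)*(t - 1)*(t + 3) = t^3 - 4*t^2 - 15*t + 18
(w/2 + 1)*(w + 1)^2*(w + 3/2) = w^4/2 + 11*w^3/4 + 11*w^2/2 + 19*w/4 + 3/2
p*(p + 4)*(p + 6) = p^3 + 10*p^2 + 24*p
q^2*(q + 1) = q^3 + q^2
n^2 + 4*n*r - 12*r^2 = (n - 2*r)*(n + 6*r)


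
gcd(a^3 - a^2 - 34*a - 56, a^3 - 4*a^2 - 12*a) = a + 2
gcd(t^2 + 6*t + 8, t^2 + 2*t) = t + 2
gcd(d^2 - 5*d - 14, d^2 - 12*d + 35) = d - 7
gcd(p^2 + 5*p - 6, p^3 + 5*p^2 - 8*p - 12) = p + 6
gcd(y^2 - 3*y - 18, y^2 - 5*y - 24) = y + 3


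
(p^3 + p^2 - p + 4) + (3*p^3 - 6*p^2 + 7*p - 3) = 4*p^3 - 5*p^2 + 6*p + 1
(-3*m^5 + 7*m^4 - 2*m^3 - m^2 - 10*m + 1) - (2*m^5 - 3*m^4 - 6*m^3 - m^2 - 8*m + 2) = -5*m^5 + 10*m^4 + 4*m^3 - 2*m - 1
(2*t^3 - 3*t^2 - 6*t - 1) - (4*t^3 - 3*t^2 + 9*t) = -2*t^3 - 15*t - 1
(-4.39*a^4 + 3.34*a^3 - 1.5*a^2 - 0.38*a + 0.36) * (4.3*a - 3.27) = -18.877*a^5 + 28.7173*a^4 - 17.3718*a^3 + 3.271*a^2 + 2.7906*a - 1.1772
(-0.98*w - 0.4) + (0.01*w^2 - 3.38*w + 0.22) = 0.01*w^2 - 4.36*w - 0.18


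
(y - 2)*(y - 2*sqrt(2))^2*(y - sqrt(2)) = y^4 - 5*sqrt(2)*y^3 - 2*y^3 + 10*sqrt(2)*y^2 + 16*y^2 - 32*y - 8*sqrt(2)*y + 16*sqrt(2)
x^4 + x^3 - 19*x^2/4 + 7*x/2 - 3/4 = (x - 1)*(x - 1/2)^2*(x + 3)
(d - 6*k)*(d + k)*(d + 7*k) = d^3 + 2*d^2*k - 41*d*k^2 - 42*k^3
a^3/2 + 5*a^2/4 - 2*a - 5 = (a/2 + 1)*(a - 2)*(a + 5/2)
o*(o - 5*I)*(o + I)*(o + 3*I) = o^4 - I*o^3 + 17*o^2 + 15*I*o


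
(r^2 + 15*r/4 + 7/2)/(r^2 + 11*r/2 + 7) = (4*r + 7)/(2*(2*r + 7))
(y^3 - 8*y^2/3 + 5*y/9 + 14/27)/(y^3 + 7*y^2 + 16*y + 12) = (27*y^3 - 72*y^2 + 15*y + 14)/(27*(y^3 + 7*y^2 + 16*y + 12))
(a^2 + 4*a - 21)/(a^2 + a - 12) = (a + 7)/(a + 4)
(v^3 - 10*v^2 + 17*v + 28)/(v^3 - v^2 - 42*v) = (v^2 - 3*v - 4)/(v*(v + 6))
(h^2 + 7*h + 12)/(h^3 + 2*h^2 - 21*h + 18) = (h^2 + 7*h + 12)/(h^3 + 2*h^2 - 21*h + 18)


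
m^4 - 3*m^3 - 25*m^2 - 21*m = m*(m - 7)*(m + 1)*(m + 3)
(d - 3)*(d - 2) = d^2 - 5*d + 6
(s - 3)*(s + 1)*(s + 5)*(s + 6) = s^4 + 9*s^3 + 5*s^2 - 93*s - 90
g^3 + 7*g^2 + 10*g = g*(g + 2)*(g + 5)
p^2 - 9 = (p - 3)*(p + 3)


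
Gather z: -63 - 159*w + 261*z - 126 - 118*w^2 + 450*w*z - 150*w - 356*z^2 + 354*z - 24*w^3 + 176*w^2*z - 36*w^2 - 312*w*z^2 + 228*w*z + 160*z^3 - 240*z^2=-24*w^3 - 154*w^2 - 309*w + 160*z^3 + z^2*(-312*w - 596) + z*(176*w^2 + 678*w + 615) - 189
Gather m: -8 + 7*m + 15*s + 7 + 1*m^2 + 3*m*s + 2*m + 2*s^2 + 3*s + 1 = m^2 + m*(3*s + 9) + 2*s^2 + 18*s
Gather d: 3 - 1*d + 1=4 - d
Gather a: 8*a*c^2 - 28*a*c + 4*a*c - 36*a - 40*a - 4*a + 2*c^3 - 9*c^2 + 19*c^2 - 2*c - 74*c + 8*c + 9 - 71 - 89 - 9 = a*(8*c^2 - 24*c - 80) + 2*c^3 + 10*c^2 - 68*c - 160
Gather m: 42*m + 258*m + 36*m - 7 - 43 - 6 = 336*m - 56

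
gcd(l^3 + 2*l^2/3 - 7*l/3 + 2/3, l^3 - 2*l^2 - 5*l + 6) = l^2 + l - 2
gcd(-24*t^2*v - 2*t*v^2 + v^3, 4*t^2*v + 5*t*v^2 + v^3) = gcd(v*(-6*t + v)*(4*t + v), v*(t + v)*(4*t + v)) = 4*t*v + v^2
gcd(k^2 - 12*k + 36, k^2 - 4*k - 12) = k - 6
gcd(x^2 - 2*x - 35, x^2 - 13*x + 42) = x - 7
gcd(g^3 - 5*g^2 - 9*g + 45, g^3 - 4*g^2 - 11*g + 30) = g^2 - 2*g - 15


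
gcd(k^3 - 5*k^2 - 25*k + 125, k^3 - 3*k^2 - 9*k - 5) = k - 5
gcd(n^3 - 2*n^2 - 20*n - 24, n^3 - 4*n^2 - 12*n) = n^2 - 4*n - 12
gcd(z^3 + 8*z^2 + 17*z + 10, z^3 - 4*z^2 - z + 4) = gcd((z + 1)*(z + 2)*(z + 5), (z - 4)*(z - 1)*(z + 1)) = z + 1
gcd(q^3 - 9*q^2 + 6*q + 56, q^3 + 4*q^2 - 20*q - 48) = q^2 - 2*q - 8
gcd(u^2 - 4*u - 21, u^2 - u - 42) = u - 7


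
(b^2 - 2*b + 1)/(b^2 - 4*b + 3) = (b - 1)/(b - 3)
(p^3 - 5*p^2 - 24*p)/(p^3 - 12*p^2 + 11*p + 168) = p/(p - 7)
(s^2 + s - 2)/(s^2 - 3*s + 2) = (s + 2)/(s - 2)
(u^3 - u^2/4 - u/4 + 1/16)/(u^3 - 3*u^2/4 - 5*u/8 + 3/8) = (4*u^2 + u - 1/2)/(4*u^2 - u - 3)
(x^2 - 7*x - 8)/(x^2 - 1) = (x - 8)/(x - 1)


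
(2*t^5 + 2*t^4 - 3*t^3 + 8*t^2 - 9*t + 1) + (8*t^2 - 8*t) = 2*t^5 + 2*t^4 - 3*t^3 + 16*t^2 - 17*t + 1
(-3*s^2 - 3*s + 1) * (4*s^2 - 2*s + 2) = -12*s^4 - 6*s^3 + 4*s^2 - 8*s + 2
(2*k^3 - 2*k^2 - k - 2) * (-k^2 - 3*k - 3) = -2*k^5 - 4*k^4 + k^3 + 11*k^2 + 9*k + 6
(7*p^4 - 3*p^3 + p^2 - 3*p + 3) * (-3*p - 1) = -21*p^5 + 2*p^4 + 8*p^2 - 6*p - 3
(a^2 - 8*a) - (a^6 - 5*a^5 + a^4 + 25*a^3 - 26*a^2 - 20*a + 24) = -a^6 + 5*a^5 - a^4 - 25*a^3 + 27*a^2 + 12*a - 24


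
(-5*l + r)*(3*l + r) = -15*l^2 - 2*l*r + r^2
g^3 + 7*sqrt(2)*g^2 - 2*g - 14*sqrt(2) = (g - sqrt(2))*(g + sqrt(2))*(g + 7*sqrt(2))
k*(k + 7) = k^2 + 7*k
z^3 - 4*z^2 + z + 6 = (z - 3)*(z - 2)*(z + 1)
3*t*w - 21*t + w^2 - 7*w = (3*t + w)*(w - 7)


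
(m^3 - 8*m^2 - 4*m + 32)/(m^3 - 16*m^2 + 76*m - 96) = (m + 2)/(m - 6)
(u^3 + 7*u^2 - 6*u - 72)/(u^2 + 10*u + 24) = u - 3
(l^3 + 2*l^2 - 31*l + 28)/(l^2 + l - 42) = (l^2 - 5*l + 4)/(l - 6)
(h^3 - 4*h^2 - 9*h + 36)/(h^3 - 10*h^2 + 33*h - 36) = (h + 3)/(h - 3)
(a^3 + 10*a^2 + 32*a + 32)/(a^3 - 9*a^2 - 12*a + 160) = (a^2 + 6*a + 8)/(a^2 - 13*a + 40)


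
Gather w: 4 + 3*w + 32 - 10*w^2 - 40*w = -10*w^2 - 37*w + 36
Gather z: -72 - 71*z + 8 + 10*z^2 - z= 10*z^2 - 72*z - 64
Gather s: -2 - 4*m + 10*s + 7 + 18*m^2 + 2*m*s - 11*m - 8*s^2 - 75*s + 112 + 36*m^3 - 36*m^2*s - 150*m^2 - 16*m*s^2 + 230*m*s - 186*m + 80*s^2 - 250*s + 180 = 36*m^3 - 132*m^2 - 201*m + s^2*(72 - 16*m) + s*(-36*m^2 + 232*m - 315) + 297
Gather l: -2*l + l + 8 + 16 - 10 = 14 - l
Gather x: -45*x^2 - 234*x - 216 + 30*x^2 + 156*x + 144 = -15*x^2 - 78*x - 72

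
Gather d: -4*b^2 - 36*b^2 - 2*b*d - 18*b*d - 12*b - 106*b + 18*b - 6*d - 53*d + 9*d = -40*b^2 - 100*b + d*(-20*b - 50)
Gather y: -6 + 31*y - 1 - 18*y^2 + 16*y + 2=-18*y^2 + 47*y - 5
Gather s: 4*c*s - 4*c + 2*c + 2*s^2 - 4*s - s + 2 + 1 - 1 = -2*c + 2*s^2 + s*(4*c - 5) + 2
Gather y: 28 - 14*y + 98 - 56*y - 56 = 70 - 70*y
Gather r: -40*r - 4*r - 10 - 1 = -44*r - 11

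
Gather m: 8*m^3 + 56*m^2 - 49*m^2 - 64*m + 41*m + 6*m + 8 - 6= 8*m^3 + 7*m^2 - 17*m + 2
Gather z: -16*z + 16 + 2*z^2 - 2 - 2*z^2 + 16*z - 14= 0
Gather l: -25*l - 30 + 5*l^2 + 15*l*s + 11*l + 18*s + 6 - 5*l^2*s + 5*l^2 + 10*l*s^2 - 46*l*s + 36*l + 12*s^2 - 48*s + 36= l^2*(10 - 5*s) + l*(10*s^2 - 31*s + 22) + 12*s^2 - 30*s + 12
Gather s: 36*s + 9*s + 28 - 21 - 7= 45*s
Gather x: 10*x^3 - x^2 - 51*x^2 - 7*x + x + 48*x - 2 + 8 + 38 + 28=10*x^3 - 52*x^2 + 42*x + 72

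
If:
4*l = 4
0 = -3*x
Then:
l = 1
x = 0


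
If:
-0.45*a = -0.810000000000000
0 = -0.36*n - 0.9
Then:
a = 1.80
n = -2.50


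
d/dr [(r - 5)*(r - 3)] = 2*r - 8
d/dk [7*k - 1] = 7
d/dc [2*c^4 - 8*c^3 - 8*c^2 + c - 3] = 8*c^3 - 24*c^2 - 16*c + 1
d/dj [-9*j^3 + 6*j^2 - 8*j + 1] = -27*j^2 + 12*j - 8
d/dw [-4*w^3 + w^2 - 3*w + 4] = -12*w^2 + 2*w - 3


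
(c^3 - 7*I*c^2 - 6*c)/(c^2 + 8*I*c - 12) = c*(c^2 - 7*I*c - 6)/(c^2 + 8*I*c - 12)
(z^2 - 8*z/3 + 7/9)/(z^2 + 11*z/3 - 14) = (z - 1/3)/(z + 6)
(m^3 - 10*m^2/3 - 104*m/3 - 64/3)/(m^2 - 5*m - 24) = (3*m^2 + 14*m + 8)/(3*(m + 3))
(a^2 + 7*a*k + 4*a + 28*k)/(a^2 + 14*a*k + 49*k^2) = (a + 4)/(a + 7*k)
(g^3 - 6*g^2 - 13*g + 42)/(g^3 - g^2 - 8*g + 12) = (g - 7)/(g - 2)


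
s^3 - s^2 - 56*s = s*(s - 8)*(s + 7)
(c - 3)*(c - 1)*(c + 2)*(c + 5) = c^4 + 3*c^3 - 15*c^2 - 19*c + 30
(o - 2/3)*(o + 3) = o^2 + 7*o/3 - 2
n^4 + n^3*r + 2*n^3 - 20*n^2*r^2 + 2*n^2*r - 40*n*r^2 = n*(n + 2)*(n - 4*r)*(n + 5*r)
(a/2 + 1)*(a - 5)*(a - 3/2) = a^3/2 - 9*a^2/4 - 11*a/4 + 15/2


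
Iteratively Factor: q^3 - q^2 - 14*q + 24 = (q + 4)*(q^2 - 5*q + 6) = (q - 3)*(q + 4)*(q - 2)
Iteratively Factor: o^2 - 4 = (o + 2)*(o - 2)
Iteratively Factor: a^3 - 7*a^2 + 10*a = (a - 5)*(a^2 - 2*a) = a*(a - 5)*(a - 2)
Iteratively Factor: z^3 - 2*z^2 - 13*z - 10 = (z - 5)*(z^2 + 3*z + 2) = (z - 5)*(z + 1)*(z + 2)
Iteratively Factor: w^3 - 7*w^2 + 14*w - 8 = (w - 1)*(w^2 - 6*w + 8) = (w - 2)*(w - 1)*(w - 4)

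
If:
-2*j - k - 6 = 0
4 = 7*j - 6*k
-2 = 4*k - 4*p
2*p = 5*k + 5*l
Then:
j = -32/19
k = -50/19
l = 169/95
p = -81/38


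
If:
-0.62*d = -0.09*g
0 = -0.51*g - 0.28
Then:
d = -0.08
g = -0.55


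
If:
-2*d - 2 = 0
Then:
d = -1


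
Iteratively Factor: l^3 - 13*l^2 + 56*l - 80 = (l - 4)*(l^2 - 9*l + 20) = (l - 4)^2*(l - 5)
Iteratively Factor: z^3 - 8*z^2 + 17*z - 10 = (z - 5)*(z^2 - 3*z + 2) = (z - 5)*(z - 2)*(z - 1)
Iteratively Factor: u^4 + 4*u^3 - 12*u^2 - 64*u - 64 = (u - 4)*(u^3 + 8*u^2 + 20*u + 16) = (u - 4)*(u + 2)*(u^2 + 6*u + 8) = (u - 4)*(u + 2)^2*(u + 4)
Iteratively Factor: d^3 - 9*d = (d + 3)*(d^2 - 3*d) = d*(d + 3)*(d - 3)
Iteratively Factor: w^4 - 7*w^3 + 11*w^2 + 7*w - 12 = (w - 1)*(w^3 - 6*w^2 + 5*w + 12) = (w - 3)*(w - 1)*(w^2 - 3*w - 4) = (w - 4)*(w - 3)*(w - 1)*(w + 1)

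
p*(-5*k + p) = -5*k*p + p^2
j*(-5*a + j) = -5*a*j + j^2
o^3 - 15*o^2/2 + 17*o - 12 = (o - 4)*(o - 2)*(o - 3/2)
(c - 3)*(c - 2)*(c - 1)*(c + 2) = c^4 - 4*c^3 - c^2 + 16*c - 12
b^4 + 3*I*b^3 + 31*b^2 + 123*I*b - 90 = (b - 6*I)*(b + I)*(b + 3*I)*(b + 5*I)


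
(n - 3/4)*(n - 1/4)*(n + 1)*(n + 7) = n^4 + 7*n^3 - 13*n^2/16 - 11*n/2 + 21/16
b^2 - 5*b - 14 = (b - 7)*(b + 2)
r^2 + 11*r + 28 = (r + 4)*(r + 7)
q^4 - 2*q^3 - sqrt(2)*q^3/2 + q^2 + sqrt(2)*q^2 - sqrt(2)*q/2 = q*(q - 1)^2*(q - sqrt(2)/2)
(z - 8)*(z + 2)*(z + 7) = z^3 + z^2 - 58*z - 112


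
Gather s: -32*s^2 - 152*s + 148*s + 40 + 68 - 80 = -32*s^2 - 4*s + 28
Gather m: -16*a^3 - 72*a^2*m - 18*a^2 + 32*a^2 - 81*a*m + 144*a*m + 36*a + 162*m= -16*a^3 + 14*a^2 + 36*a + m*(-72*a^2 + 63*a + 162)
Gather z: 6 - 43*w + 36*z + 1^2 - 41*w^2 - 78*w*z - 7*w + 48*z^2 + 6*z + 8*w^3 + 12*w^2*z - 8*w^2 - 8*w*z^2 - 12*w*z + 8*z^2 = 8*w^3 - 49*w^2 - 50*w + z^2*(56 - 8*w) + z*(12*w^2 - 90*w + 42) + 7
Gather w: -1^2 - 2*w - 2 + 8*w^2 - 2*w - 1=8*w^2 - 4*w - 4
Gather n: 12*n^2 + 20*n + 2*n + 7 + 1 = 12*n^2 + 22*n + 8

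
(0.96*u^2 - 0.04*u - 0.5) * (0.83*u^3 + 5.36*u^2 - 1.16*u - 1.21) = 0.7968*u^5 + 5.1124*u^4 - 1.743*u^3 - 3.7952*u^2 + 0.6284*u + 0.605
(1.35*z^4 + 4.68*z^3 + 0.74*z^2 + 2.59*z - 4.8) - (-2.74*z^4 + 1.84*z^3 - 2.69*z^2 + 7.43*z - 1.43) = 4.09*z^4 + 2.84*z^3 + 3.43*z^2 - 4.84*z - 3.37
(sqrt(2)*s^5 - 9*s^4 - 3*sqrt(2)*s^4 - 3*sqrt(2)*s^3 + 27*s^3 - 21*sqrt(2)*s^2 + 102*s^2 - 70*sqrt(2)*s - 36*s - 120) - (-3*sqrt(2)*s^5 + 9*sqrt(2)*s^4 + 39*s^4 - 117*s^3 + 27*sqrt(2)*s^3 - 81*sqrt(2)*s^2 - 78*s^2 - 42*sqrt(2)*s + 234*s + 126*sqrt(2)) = 4*sqrt(2)*s^5 - 48*s^4 - 12*sqrt(2)*s^4 - 30*sqrt(2)*s^3 + 144*s^3 + 60*sqrt(2)*s^2 + 180*s^2 - 270*s - 28*sqrt(2)*s - 126*sqrt(2) - 120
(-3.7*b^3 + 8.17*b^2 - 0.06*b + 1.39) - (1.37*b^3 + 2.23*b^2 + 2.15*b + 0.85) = -5.07*b^3 + 5.94*b^2 - 2.21*b + 0.54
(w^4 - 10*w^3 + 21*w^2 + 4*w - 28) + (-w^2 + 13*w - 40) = w^4 - 10*w^3 + 20*w^2 + 17*w - 68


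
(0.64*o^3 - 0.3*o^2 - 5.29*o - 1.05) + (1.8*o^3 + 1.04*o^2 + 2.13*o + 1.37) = 2.44*o^3 + 0.74*o^2 - 3.16*o + 0.32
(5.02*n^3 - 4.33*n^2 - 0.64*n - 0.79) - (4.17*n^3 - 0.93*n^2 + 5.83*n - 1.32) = 0.85*n^3 - 3.4*n^2 - 6.47*n + 0.53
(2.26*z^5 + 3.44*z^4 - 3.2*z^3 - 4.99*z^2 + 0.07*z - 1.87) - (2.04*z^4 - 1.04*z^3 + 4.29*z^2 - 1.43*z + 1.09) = 2.26*z^5 + 1.4*z^4 - 2.16*z^3 - 9.28*z^2 + 1.5*z - 2.96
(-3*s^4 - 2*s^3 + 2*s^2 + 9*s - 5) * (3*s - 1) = -9*s^5 - 3*s^4 + 8*s^3 + 25*s^2 - 24*s + 5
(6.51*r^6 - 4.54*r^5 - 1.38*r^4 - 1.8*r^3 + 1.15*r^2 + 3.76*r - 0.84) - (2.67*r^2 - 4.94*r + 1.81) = 6.51*r^6 - 4.54*r^5 - 1.38*r^4 - 1.8*r^3 - 1.52*r^2 + 8.7*r - 2.65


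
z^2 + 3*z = z*(z + 3)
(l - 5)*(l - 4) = l^2 - 9*l + 20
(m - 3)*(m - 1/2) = m^2 - 7*m/2 + 3/2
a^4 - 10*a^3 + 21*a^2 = a^2*(a - 7)*(a - 3)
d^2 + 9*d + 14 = (d + 2)*(d + 7)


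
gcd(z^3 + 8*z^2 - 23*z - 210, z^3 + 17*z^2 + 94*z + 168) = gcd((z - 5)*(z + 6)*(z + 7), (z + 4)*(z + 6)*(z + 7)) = z^2 + 13*z + 42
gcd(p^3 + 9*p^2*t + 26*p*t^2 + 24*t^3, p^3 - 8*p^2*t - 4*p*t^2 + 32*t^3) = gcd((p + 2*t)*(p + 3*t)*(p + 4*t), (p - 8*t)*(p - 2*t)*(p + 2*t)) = p + 2*t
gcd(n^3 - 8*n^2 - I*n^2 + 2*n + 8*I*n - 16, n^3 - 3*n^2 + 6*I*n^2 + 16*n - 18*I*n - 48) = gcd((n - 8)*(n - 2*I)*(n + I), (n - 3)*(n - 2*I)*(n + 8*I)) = n - 2*I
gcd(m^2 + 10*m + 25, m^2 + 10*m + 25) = m^2 + 10*m + 25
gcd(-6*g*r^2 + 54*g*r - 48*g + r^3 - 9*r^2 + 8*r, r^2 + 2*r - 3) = r - 1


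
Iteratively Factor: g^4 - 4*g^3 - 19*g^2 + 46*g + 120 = (g - 5)*(g^3 + g^2 - 14*g - 24) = (g - 5)*(g - 4)*(g^2 + 5*g + 6) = (g - 5)*(g - 4)*(g + 3)*(g + 2)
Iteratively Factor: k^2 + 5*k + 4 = (k + 1)*(k + 4)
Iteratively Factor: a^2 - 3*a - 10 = (a - 5)*(a + 2)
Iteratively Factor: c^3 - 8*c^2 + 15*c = (c - 3)*(c^2 - 5*c) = c*(c - 3)*(c - 5)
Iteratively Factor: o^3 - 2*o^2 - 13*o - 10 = (o + 2)*(o^2 - 4*o - 5) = (o + 1)*(o + 2)*(o - 5)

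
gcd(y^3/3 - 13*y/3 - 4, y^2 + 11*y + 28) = 1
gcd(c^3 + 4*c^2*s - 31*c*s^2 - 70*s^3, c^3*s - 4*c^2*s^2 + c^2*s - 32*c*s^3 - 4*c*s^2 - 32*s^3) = 1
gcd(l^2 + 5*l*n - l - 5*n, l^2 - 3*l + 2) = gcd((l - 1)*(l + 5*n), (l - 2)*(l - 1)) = l - 1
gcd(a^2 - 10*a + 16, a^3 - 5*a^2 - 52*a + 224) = a - 8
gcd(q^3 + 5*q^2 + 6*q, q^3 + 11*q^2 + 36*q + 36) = q^2 + 5*q + 6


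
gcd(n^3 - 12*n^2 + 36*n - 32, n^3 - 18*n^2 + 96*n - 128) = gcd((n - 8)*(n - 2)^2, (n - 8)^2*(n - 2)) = n^2 - 10*n + 16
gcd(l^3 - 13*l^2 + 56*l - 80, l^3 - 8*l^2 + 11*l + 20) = l^2 - 9*l + 20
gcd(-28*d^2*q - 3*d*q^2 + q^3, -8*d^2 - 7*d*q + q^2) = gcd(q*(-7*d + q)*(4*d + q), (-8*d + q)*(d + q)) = 1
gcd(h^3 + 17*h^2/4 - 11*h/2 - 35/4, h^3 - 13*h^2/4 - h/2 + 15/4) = h + 1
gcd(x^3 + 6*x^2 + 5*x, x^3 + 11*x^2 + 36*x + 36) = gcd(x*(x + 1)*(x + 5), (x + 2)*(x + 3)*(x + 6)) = 1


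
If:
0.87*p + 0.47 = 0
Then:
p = -0.54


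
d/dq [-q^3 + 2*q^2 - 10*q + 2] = -3*q^2 + 4*q - 10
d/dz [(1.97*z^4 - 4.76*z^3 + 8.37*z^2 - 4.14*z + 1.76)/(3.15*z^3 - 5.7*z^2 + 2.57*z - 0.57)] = (6.2055*z^6 - 22.458*z^5 + 15.9552*z^4 - 2.876*z^3 - 10.5795*z^2 + 10.5222*z - 2.1634)/(9.9225*z^6 - 35.91*z^5 + 48.681*z^4 - 32.889*z^3 + 13.1029*z^2 - 2.9298*z + 0.3249)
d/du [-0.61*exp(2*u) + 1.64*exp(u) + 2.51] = (1.64 - 1.22*exp(u))*exp(u)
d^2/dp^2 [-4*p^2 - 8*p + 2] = -8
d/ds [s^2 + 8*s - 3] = 2*s + 8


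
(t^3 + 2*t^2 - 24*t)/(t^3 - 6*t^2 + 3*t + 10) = t*(t^2 + 2*t - 24)/(t^3 - 6*t^2 + 3*t + 10)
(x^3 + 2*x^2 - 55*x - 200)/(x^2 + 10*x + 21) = (x^3 + 2*x^2 - 55*x - 200)/(x^2 + 10*x + 21)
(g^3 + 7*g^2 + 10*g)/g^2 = g + 7 + 10/g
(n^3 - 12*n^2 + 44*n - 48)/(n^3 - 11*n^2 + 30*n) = (n^2 - 6*n + 8)/(n*(n - 5))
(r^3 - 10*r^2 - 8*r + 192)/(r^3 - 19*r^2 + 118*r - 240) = (r + 4)/(r - 5)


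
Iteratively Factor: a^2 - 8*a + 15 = (a - 3)*(a - 5)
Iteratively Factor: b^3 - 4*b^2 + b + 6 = (b - 2)*(b^2 - 2*b - 3) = (b - 2)*(b + 1)*(b - 3)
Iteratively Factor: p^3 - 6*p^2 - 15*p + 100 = (p - 5)*(p^2 - p - 20) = (p - 5)^2*(p + 4)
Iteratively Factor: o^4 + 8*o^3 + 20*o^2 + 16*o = (o + 2)*(o^3 + 6*o^2 + 8*o) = (o + 2)*(o + 4)*(o^2 + 2*o) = o*(o + 2)*(o + 4)*(o + 2)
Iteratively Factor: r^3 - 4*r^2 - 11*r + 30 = (r + 3)*(r^2 - 7*r + 10) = (r - 2)*(r + 3)*(r - 5)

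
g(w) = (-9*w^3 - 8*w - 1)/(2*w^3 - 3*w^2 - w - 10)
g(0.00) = 0.10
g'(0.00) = 0.79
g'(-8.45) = 0.06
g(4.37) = -8.26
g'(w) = (-27*w^2 - 8)/(2*w^3 - 3*w^2 - w - 10) + (-6*w^2 + 6*w + 1)*(-9*w^3 - 8*w - 1)/(2*w^3 - 3*w^2 - w - 10)^2 = (27*w^4 + 50*w^3 + 252*w^2 - 6*w + 79)/(4*w^6 - 12*w^5 + 5*w^4 - 34*w^3 + 61*w^2 + 20*w + 100)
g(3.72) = -10.35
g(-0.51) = -0.41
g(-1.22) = -1.49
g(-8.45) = -3.86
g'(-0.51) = 1.29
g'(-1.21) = 1.52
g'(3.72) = 4.96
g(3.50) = -11.69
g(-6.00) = -3.66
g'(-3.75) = 0.27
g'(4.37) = 2.08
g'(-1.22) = 1.51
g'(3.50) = 7.41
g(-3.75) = -3.27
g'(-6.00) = 0.11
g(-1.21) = -1.47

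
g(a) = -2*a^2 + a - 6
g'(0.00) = 1.00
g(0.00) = -6.00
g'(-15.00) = 61.00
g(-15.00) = -471.00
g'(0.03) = 0.88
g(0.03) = -5.97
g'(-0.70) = 3.80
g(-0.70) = -7.68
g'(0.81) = -2.24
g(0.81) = -6.50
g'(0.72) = -1.88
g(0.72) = -6.32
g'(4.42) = -16.68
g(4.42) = -40.65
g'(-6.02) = 25.08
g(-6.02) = -84.50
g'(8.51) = -33.04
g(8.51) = -142.33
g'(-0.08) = 1.32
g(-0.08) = -6.09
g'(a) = 1 - 4*a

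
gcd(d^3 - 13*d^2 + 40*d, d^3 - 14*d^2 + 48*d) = d^2 - 8*d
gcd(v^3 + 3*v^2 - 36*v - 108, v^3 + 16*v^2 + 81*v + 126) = v^2 + 9*v + 18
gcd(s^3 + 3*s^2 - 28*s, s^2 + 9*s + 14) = s + 7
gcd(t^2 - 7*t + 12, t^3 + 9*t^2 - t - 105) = t - 3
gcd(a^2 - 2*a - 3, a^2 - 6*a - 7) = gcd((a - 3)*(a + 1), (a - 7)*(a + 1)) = a + 1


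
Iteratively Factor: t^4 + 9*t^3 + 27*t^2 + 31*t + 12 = (t + 1)*(t^3 + 8*t^2 + 19*t + 12) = (t + 1)*(t + 3)*(t^2 + 5*t + 4) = (t + 1)*(t + 3)*(t + 4)*(t + 1)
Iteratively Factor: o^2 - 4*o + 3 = (o - 3)*(o - 1)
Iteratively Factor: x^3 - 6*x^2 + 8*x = (x - 2)*(x^2 - 4*x) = x*(x - 2)*(x - 4)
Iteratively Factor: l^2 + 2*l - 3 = (l - 1)*(l + 3)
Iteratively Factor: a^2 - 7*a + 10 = (a - 5)*(a - 2)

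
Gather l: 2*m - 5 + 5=2*m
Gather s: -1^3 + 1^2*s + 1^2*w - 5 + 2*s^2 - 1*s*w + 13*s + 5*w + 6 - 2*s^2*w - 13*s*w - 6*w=s^2*(2 - 2*w) + s*(14 - 14*w)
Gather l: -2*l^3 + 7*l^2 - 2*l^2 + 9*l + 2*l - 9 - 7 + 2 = -2*l^3 + 5*l^2 + 11*l - 14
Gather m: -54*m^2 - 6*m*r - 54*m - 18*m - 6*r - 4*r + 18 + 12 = -54*m^2 + m*(-6*r - 72) - 10*r + 30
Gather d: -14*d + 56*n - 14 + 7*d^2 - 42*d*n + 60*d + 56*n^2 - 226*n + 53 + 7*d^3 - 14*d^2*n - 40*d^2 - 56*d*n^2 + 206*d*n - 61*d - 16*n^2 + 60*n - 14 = 7*d^3 + d^2*(-14*n - 33) + d*(-56*n^2 + 164*n - 15) + 40*n^2 - 110*n + 25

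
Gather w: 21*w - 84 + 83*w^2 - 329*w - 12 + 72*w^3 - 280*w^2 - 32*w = 72*w^3 - 197*w^2 - 340*w - 96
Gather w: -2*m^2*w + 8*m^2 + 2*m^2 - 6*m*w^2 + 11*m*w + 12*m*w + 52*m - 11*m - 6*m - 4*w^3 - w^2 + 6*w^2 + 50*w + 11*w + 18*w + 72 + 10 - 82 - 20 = 10*m^2 + 35*m - 4*w^3 + w^2*(5 - 6*m) + w*(-2*m^2 + 23*m + 79) - 20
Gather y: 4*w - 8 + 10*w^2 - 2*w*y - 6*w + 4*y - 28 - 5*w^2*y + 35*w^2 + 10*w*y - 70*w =45*w^2 - 72*w + y*(-5*w^2 + 8*w + 4) - 36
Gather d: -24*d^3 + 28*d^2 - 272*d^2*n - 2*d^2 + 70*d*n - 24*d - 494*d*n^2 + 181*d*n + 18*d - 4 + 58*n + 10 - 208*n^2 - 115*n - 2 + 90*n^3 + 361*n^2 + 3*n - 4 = -24*d^3 + d^2*(26 - 272*n) + d*(-494*n^2 + 251*n - 6) + 90*n^3 + 153*n^2 - 54*n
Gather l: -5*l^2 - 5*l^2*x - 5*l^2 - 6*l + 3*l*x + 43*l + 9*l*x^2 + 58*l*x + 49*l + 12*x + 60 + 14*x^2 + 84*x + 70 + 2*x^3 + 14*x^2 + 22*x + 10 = l^2*(-5*x - 10) + l*(9*x^2 + 61*x + 86) + 2*x^3 + 28*x^2 + 118*x + 140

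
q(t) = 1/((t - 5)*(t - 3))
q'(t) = -1/((t - 5)*(t - 3)^2) - 1/((t - 5)^2*(t - 3)) = 2*(4 - t)/(t^4 - 16*t^3 + 94*t^2 - 240*t + 225)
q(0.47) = 0.09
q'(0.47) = 0.05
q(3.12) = -4.43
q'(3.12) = 34.58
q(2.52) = 0.84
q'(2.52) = 2.09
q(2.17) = 0.43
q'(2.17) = 0.66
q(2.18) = 0.43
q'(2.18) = 0.68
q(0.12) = 0.07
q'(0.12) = 0.04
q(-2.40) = 0.03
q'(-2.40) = 0.01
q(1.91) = 0.30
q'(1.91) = 0.37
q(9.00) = 0.04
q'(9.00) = -0.02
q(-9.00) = 0.01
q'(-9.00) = 0.00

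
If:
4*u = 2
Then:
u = 1/2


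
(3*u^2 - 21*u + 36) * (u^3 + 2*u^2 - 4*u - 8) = 3*u^5 - 15*u^4 - 18*u^3 + 132*u^2 + 24*u - 288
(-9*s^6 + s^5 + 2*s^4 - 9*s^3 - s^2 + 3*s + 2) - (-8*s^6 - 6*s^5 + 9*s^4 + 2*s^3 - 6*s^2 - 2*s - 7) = -s^6 + 7*s^5 - 7*s^4 - 11*s^3 + 5*s^2 + 5*s + 9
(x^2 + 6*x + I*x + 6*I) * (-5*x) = -5*x^3 - 30*x^2 - 5*I*x^2 - 30*I*x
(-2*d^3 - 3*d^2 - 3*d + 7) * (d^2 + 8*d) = -2*d^5 - 19*d^4 - 27*d^3 - 17*d^2 + 56*d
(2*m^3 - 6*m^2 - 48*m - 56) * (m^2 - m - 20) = 2*m^5 - 8*m^4 - 82*m^3 + 112*m^2 + 1016*m + 1120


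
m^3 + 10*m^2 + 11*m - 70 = (m - 2)*(m + 5)*(m + 7)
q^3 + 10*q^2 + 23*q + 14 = (q + 1)*(q + 2)*(q + 7)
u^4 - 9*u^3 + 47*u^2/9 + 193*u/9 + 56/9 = (u - 8)*(u - 7/3)*(u + 1/3)*(u + 1)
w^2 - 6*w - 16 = (w - 8)*(w + 2)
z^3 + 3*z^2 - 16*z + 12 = (z - 2)*(z - 1)*(z + 6)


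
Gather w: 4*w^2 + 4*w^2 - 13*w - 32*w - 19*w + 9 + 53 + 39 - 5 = 8*w^2 - 64*w + 96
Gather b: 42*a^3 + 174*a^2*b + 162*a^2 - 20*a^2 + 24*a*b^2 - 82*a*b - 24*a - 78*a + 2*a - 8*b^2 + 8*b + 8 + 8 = 42*a^3 + 142*a^2 - 100*a + b^2*(24*a - 8) + b*(174*a^2 - 82*a + 8) + 16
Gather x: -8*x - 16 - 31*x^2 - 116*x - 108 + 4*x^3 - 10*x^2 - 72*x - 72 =4*x^3 - 41*x^2 - 196*x - 196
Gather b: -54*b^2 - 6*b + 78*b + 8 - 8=-54*b^2 + 72*b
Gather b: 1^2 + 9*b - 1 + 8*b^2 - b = 8*b^2 + 8*b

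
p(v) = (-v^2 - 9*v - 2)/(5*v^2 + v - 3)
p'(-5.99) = 0.05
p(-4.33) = 0.21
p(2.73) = -0.92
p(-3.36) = 0.34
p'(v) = (-10*v - 1)*(-v^2 - 9*v - 2)/(5*v^2 + v - 3)^2 + (-2*v - 9)/(5*v^2 + v - 3)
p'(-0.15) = 2.83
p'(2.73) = 0.31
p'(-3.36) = 0.17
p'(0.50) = 33.92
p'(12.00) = 0.01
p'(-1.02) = 34.54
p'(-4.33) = 0.10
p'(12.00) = 0.01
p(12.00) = -0.35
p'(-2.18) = 0.53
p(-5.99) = 0.09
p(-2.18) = 0.69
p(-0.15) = 0.22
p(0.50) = 5.40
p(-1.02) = 5.19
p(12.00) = -0.35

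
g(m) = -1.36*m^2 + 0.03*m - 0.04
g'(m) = 0.03 - 2.72*m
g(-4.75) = -30.87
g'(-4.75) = 12.95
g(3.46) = -16.22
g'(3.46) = -9.38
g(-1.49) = -3.10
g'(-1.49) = 4.08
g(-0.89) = -1.14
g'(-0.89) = 2.45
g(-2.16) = -6.45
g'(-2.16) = 5.91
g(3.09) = -12.93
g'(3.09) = -8.37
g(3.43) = -15.94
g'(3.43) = -9.30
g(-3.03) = -12.62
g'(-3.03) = 8.27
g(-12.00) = -196.24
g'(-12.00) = 32.67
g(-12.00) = -196.24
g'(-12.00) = 32.67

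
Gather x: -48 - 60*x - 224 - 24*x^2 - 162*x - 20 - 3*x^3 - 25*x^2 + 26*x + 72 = -3*x^3 - 49*x^2 - 196*x - 220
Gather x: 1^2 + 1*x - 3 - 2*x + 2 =-x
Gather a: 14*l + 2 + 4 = 14*l + 6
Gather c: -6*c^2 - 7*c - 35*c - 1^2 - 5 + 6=-6*c^2 - 42*c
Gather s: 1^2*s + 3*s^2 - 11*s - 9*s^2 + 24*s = -6*s^2 + 14*s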